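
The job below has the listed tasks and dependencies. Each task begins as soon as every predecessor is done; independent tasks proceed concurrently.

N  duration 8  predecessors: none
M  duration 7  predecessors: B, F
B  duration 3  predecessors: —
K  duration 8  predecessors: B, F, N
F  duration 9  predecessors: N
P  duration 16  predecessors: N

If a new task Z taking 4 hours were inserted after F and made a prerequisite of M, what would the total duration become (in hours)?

28

Originally the job takes 25 hours.
With Z inserted, M now waits for max(B, F, Z).
New critical path: N→F→Z→M = 8+9+4+7 = 28 ⇒ 28 hours.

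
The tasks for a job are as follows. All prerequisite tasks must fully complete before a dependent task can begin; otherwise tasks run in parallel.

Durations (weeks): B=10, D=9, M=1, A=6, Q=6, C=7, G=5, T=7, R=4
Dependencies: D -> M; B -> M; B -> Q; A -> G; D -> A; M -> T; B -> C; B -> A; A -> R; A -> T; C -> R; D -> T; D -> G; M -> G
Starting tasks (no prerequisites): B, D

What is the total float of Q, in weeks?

B→A→T = 10+6+7 = 23 sets the makespan at 23 weeks.
The longest chain containing Q totals 16 weeks.
So Q can slip 23 − 16 = 7 weeks.

7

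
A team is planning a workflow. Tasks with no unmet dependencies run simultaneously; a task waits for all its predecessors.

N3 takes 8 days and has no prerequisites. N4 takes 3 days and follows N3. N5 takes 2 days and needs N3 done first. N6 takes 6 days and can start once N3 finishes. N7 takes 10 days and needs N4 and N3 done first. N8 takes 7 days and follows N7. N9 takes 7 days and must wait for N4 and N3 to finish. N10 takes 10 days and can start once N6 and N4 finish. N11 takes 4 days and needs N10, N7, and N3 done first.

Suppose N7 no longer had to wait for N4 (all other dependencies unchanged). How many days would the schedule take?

28

Original critical path: N3→N4→N7→N8 = 8+3+10+7 = 28 ⇒ 28 days.
Without N4→N7, N7's earliest start moves from 11 to 8.
After: N3→N6→N10→N11 = 8+6+10+4 = 28 → 28 days.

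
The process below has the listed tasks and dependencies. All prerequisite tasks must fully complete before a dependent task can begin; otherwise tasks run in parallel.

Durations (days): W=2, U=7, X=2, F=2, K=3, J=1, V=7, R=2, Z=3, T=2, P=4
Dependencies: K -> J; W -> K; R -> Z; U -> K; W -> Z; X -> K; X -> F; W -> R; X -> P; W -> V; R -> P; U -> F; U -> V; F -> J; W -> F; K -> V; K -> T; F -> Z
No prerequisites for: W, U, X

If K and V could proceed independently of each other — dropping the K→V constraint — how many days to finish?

Original critical path: U→K→V = 7+3+7 = 17 ⇒ 17 days.
Without K→V, V's earliest start moves from 10 to 7.
After: U→V = 7+7 = 14 → 14 days.

14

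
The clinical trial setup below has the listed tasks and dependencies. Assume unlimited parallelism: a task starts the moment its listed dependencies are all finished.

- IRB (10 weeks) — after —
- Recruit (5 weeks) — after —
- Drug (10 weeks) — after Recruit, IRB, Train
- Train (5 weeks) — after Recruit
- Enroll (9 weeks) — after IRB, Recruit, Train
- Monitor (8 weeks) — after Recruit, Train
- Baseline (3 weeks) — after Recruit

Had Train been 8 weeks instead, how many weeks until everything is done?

As given, the longest chain is Recruit→Train→Drug = 5+5+10 = 20, so the finish is 20 weeks.
Since Train is critical, the +3 change carries straight to that chain (now 23 weeks).
The critical path is still Recruit→Train→Drug; finish is now 23 weeks.

23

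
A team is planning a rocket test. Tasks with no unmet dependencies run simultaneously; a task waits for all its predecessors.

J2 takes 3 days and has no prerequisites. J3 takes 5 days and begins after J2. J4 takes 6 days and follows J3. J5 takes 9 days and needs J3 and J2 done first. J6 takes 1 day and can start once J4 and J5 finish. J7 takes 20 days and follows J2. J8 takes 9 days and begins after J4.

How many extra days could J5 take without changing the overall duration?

The longest chain is J2→J3→J4→J8 = 3+5+6+9 = 23; overall finish 23 days.
The longest chain containing J5 totals 18 days.
Slack of J5 = 13 − 8 = 5 days.

5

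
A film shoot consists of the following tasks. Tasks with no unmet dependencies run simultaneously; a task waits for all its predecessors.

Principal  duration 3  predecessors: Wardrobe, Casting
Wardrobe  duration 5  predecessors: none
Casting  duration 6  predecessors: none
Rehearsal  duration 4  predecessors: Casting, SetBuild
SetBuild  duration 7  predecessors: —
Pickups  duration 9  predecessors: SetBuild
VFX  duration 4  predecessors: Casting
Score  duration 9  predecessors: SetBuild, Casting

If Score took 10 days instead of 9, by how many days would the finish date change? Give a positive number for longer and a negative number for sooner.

Critical path before the change: SetBuild→Score = 7+9 = 16 giving 16 days.
Score is on the critical path; changing it to 10 makes that path 17 days.
That remains the longest chain; total 17 days.
Change in finish: 17 − 16 = +1 days.

1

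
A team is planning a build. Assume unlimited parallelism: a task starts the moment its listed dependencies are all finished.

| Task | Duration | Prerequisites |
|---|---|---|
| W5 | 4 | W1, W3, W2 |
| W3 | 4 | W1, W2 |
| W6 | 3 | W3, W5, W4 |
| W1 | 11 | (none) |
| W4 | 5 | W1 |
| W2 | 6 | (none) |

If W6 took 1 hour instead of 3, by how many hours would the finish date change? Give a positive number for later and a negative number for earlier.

-2

As given, the longest chain is W1→W3→W5→W6 = 11+4+4+3 = 22, so the finish is 22 hours.
Since W6 is critical, the -2 change carries straight to that chain (now 20 hours).
No other chain overtakes it, so the finish is 20 hours.
Change in finish: 20 − 22 = -2 hours.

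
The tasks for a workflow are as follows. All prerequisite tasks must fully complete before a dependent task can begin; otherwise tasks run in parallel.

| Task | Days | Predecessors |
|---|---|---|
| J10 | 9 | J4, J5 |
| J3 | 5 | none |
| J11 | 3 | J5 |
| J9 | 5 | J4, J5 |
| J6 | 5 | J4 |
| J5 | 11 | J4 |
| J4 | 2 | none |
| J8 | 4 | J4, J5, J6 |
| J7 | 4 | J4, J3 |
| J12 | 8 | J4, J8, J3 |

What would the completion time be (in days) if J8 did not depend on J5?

Original critical path: J4→J5→J8→J12 = 2+11+4+8 = 25 ⇒ 25 days.
Without J5→J8, J8's earliest start moves from 13 to 7.
After: J4→J5→J10 = 2+11+9 = 22 → 22 days.

22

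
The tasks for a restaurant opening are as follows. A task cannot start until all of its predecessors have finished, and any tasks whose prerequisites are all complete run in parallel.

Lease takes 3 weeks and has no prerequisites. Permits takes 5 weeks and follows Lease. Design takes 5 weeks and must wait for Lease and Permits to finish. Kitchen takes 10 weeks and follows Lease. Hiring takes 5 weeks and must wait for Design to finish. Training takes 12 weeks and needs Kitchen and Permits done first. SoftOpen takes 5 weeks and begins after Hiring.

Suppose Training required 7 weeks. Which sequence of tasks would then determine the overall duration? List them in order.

The binding path is Lease→Kitchen→Training = 3+10+12 = 25; finish at 25 weeks.
Training is on the critical path; changing it to 7 makes that path 20 weeks.
Now Lease→Permits→Design→Hiring→SoftOpen = 3+5+5+5+5 = 23 is longest, so the finish becomes 23 weeks.

Lease, Permits, Design, Hiring, SoftOpen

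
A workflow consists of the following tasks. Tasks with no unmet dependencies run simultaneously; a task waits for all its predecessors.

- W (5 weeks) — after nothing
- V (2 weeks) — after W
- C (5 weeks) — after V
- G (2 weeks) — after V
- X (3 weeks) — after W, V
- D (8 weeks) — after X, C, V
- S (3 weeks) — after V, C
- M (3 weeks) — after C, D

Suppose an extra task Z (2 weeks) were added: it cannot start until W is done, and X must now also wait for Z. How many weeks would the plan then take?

Originally the plan takes 23 weeks.
With Z inserted, X now waits for max(W, V, Z).
New critical path: W→V→C→D→M = 5+2+5+8+3 = 23 ⇒ 23 weeks.

23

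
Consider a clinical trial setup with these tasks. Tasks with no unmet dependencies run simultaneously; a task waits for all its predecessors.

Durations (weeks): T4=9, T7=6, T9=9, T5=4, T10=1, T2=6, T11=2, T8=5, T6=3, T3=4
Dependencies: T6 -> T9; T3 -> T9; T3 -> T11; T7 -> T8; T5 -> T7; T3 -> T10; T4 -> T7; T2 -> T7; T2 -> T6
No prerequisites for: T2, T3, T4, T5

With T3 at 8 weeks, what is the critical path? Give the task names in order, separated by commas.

Critical path before the change: T4→T7→T8 = 9+6+5 = 20 giving 20 weeks.
T3 has 7 weeks of float (longest path through it is 13).
That remains the longest chain; total 20 weeks.

T4, T7, T8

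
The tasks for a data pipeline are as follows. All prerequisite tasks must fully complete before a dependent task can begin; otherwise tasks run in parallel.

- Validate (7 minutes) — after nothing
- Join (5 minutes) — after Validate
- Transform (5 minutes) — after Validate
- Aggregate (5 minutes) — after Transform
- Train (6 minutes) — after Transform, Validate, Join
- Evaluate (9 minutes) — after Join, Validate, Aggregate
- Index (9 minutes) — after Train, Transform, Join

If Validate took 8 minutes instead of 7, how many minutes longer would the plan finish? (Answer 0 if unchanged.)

Baseline: Validate→Join→Train→Index = 7+5+6+9 = 27 → 27 minutes.
Validate is on the critical path; changing it to 8 makes that path 28 minutes.
No other chain overtakes it, so the finish is 28 minutes.
Change in finish: 28 − 27 = +1 minutes.

1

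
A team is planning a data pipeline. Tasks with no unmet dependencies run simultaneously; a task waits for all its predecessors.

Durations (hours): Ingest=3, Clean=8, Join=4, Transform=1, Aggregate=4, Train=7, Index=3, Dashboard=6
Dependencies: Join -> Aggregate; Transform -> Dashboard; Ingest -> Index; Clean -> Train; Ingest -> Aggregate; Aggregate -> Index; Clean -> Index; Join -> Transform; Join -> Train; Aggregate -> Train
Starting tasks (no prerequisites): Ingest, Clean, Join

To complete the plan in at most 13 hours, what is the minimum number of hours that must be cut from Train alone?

Current finish: 15 hours; target: 13.
Train is on every critical path, so each hour cut from Train cuts the finish by one (this holds down to a finish of 11).
Need 15 − 13 = 2 hours off Train → Train becomes 5 hours, finish becomes 13.

2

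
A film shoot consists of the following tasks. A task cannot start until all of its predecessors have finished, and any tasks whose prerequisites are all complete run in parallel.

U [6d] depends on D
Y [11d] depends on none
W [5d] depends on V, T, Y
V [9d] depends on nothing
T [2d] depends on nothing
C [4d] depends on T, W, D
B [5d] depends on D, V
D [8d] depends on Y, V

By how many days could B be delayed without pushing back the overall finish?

Y→D→U = 11+8+6 = 25 sets the makespan at 25 days.
Longest path through B: 24 days (earliest finish 24, latest finish 25).
Float = 25 − 24 = 1.

1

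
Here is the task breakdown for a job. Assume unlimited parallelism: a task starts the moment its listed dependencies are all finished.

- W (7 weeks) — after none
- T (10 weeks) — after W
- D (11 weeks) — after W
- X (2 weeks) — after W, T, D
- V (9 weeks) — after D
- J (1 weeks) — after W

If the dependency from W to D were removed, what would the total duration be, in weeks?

Before: longest chain W→D→V = 7+11+9 = 27, finish 27.
Without W→D, D's earliest start moves from 7 to 0.
New critical path: D→V = 11+9 = 20 ⇒ 20 weeks.

20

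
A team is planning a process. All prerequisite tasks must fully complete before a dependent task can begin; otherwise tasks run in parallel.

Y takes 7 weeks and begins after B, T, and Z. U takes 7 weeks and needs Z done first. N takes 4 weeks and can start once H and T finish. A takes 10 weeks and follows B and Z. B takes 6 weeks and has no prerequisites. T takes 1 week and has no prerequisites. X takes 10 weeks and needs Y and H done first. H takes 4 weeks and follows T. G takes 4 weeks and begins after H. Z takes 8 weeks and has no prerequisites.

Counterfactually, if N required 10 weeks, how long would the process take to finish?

25

Baseline: Z→Y→X = 8+7+10 = 25 → 25 weeks.
N is off the critical path — its longest chain is 9 weeks, giving 16 of slack.
The critical path is still Z→Y→X; finish is now 25 weeks.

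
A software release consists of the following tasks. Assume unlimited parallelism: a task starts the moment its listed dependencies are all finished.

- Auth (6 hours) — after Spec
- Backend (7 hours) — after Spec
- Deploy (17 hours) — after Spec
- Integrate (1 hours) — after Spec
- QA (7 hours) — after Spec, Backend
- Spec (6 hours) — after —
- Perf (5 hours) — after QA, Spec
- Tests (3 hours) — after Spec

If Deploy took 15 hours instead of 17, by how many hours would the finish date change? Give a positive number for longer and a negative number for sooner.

0

Baseline: Spec→Backend→QA→Perf = 6+7+7+5 = 25 → 25 hours.
Deploy is off the critical path — its longest chain is 23 hours, giving 2 of slack.
That remains the longest chain; total 25 hours.
Change in finish: 25 − 25 = +0 hours.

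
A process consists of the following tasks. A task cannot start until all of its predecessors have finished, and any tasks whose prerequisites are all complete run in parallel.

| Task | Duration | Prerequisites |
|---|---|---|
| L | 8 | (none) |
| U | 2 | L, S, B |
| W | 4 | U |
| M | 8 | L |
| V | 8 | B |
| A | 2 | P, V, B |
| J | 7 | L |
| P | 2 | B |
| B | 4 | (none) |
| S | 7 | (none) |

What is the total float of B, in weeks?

Critical path: L→M = 8+8 = 16, so the finish is 16 weeks.
The longest chain containing B totals 14 weeks.
Slack of B = 2 − 0 = 2 weeks.

2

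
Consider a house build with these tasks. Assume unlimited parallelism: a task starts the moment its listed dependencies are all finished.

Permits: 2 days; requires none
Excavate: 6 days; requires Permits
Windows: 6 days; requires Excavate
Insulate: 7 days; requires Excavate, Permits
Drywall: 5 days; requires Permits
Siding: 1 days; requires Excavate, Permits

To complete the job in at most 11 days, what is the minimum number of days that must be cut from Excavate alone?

4

Current finish: 15 days; target: 11.
Excavate is on every critical path, so each day cut from Excavate cuts the finish by one (this holds down to a finish of 10).
Need 15 − 11 = 4 days off Excavate → Excavate becomes 2 days, finish becomes 11.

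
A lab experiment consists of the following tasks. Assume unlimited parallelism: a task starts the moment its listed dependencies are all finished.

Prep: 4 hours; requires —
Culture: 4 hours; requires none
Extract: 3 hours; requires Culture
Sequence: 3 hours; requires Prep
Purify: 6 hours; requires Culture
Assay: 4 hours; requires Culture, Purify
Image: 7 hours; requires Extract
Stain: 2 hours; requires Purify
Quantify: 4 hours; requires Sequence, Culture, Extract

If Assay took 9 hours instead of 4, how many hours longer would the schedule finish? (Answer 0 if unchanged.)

5

Baseline: Culture→Purify→Assay = 4+6+4 = 14 → 14 hours.
Since Assay is critical, the +5 change carries straight to that chain (now 19 hours).
The critical path is still Culture→Purify→Assay; finish is now 19 hours.
Change in finish: 19 − 14 = +5 hours.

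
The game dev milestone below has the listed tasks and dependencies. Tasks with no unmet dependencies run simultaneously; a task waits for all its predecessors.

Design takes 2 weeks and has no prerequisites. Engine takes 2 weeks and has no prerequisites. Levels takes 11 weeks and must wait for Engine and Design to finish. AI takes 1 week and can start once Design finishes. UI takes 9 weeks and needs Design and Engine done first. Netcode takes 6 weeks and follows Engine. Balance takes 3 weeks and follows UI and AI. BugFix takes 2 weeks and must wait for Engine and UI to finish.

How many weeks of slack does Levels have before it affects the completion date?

1

The longest chain is Design→UI→Balance = 2+9+3 = 14; overall finish 14 weeks.
The longest chain containing Levels totals 13 weeks.
Float = 14 − 13 = 1.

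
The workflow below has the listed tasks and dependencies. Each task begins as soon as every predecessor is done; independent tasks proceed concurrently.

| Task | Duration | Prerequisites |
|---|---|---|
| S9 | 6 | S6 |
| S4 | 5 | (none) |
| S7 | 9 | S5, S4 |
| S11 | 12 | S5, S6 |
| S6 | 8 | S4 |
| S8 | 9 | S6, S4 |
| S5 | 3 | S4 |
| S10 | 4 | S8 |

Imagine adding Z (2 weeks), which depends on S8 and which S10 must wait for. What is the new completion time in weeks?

Originally the job takes 26 weeks.
With Z inserted, S10 now waits for max(S8, Z).
New critical path: S4→S6→S8→Z→S10 = 5+8+9+2+4 = 28 ⇒ 28 weeks.

28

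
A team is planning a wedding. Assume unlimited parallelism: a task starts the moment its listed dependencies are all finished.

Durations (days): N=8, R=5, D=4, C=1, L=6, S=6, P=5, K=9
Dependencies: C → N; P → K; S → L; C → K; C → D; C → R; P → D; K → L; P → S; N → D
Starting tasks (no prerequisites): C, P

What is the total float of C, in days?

4

P→K→L = 5+9+6 = 20 sets the makespan at 20 days.
The longest chain containing C totals 16 days.
Slack of C = 4 − 0 = 4 days.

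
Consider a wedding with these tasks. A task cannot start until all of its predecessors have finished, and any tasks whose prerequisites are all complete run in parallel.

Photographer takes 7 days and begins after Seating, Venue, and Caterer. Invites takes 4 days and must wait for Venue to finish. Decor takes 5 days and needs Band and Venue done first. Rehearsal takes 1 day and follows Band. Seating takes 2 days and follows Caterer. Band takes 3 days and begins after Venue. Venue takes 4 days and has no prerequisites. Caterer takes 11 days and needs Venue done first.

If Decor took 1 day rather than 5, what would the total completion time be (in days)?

24

Actual critical path: Venue→Caterer→Seating→Photographer = 4+11+2+7 = 24 ⇒ 24 days.
Decor has 12 days of float (longest path through it is 12).
No other chain overtakes it, so the finish is 24 days.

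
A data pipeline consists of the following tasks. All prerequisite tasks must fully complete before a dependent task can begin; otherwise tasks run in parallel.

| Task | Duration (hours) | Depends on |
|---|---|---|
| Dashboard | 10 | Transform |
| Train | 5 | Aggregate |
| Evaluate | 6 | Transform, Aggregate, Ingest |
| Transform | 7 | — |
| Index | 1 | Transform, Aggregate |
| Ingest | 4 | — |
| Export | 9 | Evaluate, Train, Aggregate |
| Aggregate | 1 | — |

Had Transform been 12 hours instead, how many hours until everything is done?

Actual critical path: Transform→Evaluate→Export = 7+6+9 = 22 ⇒ 22 hours.
Transform is on the critical path; changing it to 12 makes that path 27 hours.
No other chain overtakes it, so the finish is 27 hours.

27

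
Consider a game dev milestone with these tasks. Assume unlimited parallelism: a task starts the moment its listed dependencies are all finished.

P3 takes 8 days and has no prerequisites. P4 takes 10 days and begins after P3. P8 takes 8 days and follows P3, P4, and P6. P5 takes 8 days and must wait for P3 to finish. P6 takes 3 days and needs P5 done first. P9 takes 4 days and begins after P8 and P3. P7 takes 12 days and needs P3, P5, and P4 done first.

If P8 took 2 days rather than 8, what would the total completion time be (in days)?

Critical path before the change: P3→P5→P6→P8→P9 = 8+8+3+8+4 = 31 giving 31 days.
P8 lies on that path, so at 2 days the path becomes 25 days.
The binding chain switches to P3→P4→P7 = 8+10+12 = 30; finish 30 days.

30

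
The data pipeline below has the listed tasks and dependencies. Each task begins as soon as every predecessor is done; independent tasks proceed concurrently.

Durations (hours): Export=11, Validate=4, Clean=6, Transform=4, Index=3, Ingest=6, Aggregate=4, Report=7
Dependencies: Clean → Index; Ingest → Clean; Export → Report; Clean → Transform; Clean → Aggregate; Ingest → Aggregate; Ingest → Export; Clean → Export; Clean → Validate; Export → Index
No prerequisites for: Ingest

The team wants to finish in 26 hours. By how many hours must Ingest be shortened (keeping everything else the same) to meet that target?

Current finish: 30 hours; target: 26.
Ingest is on every critical path, so each hour cut from Ingest cuts the finish by one (this holds down to a finish of 25).
Need 30 − 26 = 4 hours off Ingest → Ingest becomes 2 hours, finish becomes 26.

4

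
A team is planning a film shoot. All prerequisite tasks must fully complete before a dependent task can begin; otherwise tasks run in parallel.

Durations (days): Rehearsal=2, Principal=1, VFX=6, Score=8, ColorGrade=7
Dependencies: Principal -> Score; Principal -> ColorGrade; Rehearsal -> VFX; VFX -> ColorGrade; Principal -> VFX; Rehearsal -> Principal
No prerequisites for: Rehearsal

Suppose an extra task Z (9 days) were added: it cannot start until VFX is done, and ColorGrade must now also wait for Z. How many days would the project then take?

25

Originally the project takes 16 days.
With Z inserted, ColorGrade now waits for max(VFX, Principal, Z).
New critical path: Rehearsal→Principal→VFX→Z→ColorGrade = 2+1+6+9+7 = 25 ⇒ 25 days.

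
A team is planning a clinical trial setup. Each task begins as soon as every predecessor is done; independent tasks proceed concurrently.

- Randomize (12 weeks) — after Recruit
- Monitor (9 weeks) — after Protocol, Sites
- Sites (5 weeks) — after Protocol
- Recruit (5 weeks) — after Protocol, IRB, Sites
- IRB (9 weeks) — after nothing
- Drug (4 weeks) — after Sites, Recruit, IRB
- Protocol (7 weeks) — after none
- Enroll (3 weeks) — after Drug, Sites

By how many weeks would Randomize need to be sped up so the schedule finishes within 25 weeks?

Current finish: 29 weeks; target: 25.
Randomize is on every critical path, so each week cut from Randomize cuts the finish by one (this holds down to a finish of 24).
Need 29 − 25 = 4 weeks off Randomize → Randomize becomes 8 weeks, finish becomes 25.

4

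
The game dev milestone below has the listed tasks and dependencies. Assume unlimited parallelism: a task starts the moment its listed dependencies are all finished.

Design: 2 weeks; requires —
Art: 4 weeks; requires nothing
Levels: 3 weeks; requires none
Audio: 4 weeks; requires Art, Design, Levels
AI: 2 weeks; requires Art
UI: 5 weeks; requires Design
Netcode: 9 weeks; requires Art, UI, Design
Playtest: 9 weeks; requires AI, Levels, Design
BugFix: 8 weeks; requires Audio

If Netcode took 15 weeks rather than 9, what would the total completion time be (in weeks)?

Actual critical path: Design→UI→Netcode = 2+5+9 = 16 ⇒ 16 weeks.
Since Netcode is critical, the +6 change carries straight to that chain (now 22 weeks).
No other chain overtakes it, so the finish is 22 weeks.

22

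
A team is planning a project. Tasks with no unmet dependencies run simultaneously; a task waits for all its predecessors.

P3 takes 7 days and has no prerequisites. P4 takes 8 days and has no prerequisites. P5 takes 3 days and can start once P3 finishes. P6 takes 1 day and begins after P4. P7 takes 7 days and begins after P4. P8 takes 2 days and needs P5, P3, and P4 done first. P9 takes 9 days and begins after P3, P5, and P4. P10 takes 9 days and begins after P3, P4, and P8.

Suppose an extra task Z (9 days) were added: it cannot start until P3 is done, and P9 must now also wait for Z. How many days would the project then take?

25

Originally the project takes 21 days.
With Z inserted, P9 now waits for max(P3, P5, P4, Z).
New critical path: P3→Z→P9 = 7+9+9 = 25 ⇒ 25 days.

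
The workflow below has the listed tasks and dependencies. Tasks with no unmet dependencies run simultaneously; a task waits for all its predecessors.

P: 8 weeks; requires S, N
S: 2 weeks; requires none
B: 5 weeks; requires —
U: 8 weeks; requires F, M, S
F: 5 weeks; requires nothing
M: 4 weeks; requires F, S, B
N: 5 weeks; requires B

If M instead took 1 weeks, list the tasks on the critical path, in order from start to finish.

B, N, P

Critical path before the change: B→N→P = 5+5+8 = 18 giving 18 weeks.
The longest path through M is only 17 weeks, so M has float 1.
That remains the longest chain; total 18 weeks.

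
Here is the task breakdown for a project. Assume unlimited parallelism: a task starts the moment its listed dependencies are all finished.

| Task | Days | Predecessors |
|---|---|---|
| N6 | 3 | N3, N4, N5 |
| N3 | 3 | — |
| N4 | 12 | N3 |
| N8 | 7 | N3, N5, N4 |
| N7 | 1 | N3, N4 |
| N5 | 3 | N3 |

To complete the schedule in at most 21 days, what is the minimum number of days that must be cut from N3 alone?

1

Current finish: 22 days; target: 21.
N3 is on every critical path, so each day cut from N3 cuts the finish by one (this holds down to a finish of 20).
Need 22 − 21 = 1 day off N3 → N3 becomes 2 days, finish becomes 21.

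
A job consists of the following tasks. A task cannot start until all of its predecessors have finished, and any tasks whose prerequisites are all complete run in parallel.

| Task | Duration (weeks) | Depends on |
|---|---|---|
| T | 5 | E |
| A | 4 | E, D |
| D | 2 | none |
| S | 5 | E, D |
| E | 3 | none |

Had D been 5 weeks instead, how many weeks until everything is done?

10

As given, the longest chain is E→S = 3+5 = 8, so the finish is 8 weeks.
D has 1 week of float (longest path through it is 7).
The binding chain switches to D→S = 5+5 = 10; finish 10 weeks.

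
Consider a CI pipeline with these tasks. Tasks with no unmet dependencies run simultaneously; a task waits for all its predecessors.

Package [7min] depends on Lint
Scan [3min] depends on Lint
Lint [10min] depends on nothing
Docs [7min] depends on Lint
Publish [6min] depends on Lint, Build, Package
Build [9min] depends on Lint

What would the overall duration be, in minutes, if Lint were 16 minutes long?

Baseline: Lint→Build→Publish = 10+9+6 = 25 → 25 minutes.
Since Lint is critical, the +6 change carries straight to that chain (now 31 minutes).
That remains the longest chain; total 31 minutes.

31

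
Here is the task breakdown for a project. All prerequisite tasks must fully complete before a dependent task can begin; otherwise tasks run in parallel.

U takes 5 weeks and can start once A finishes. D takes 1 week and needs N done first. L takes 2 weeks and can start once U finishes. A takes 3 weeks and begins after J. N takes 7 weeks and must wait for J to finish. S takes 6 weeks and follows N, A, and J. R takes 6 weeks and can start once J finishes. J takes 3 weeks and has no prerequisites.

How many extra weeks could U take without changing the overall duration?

3

J→N→S = 3+7+6 = 16 sets the makespan at 16 weeks.
The longest chain containing U totals 13 weeks.
So U can slip 14 − 11 = 3 weeks.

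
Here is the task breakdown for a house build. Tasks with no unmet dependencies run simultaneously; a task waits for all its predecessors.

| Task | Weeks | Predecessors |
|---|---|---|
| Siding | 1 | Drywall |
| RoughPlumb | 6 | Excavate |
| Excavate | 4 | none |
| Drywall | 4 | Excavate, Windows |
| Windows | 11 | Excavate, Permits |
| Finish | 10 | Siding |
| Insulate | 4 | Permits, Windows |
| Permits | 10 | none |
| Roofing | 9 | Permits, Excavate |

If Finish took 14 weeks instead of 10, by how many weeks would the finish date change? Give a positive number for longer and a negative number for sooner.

4

Baseline: Permits→Windows→Drywall→Siding→Finish = 10+11+4+1+10 = 36 → 36 weeks.
Since Finish is critical, the +4 change carries straight to that chain (now 40 weeks).
No other chain overtakes it, so the finish is 40 weeks.
Change in finish: 40 − 36 = +4 weeks.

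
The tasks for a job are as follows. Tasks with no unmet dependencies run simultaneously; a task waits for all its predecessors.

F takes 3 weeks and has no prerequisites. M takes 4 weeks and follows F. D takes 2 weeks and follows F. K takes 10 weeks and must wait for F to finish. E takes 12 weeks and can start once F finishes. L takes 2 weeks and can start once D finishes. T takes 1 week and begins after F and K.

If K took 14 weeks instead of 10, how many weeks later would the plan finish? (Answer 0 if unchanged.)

3

The binding path is F→E = 3+12 = 15; finish at 15 weeks.
K is off the critical path — its longest chain is 14 weeks, giving 1 of slack.
The binding chain switches to F→K→T = 3+14+1 = 18; finish 18 weeks.
Change in finish: 18 − 15 = +3 weeks.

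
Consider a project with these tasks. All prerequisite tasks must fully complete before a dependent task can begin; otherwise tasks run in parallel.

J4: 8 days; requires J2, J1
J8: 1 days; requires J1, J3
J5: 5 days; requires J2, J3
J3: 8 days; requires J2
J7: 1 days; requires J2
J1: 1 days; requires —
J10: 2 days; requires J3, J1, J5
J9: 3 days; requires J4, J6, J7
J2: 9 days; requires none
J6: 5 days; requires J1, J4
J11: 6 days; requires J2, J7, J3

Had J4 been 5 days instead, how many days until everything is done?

The binding path is J2→J4→J6→J9 = 9+8+5+3 = 25; finish at 25 days.
J4 is on the critical path; changing it to 5 makes that path 22 days.
Now J2→J3→J5→J10 = 9+8+5+2 = 24 is longest, so the finish becomes 24 days.

24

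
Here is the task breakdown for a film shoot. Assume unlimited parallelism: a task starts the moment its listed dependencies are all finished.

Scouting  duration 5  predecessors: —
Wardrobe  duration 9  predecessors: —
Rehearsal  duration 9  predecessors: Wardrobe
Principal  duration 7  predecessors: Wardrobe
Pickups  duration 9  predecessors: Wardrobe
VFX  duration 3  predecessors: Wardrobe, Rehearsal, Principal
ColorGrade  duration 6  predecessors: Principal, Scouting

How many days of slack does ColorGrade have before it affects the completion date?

0

The longest chain is Wardrobe→Principal→ColorGrade = 9+7+6 = 22; overall finish 22 days.
Longest path through ColorGrade: 22 days (earliest finish 22, latest finish 22).
So ColorGrade can slip 22 − 22 = 0 days.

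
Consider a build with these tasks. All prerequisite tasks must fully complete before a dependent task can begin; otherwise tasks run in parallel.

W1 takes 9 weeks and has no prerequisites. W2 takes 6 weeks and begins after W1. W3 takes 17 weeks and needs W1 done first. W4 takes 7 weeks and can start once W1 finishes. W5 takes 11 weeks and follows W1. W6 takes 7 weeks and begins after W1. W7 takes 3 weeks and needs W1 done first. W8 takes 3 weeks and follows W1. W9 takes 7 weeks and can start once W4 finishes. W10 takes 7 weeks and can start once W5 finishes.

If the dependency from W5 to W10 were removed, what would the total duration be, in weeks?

Before: longest chain W1→W5→W10 = 9+11+7 = 27, finish 27.
Without W5→W10, W10's earliest start moves from 20 to 0.
The longest chain is now W1→W3 = 9+17 = 26, so the project takes 26 weeks.

26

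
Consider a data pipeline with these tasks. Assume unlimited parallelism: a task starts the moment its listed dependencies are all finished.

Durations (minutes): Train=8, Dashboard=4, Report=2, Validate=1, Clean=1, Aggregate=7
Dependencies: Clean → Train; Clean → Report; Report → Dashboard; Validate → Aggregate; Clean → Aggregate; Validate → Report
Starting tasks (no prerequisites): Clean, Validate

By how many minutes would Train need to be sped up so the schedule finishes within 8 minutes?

Current finish: 9 minutes; target: 8.
Train is on every critical path, so each minute cut from Train cuts the finish by one (this holds down to a finish of 8).
Need 9 − 8 = 1 minute off Train → Train becomes 7 minutes, finish becomes 8.

1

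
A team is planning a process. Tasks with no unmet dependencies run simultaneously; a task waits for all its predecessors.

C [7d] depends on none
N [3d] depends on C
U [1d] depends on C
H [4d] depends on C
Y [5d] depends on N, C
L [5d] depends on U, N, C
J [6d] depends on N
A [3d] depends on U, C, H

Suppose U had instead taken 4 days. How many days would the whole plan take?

16

Actual critical path: C→N→J = 7+3+6 = 16 ⇒ 16 days.
The longest path through U is only 13 days, so U has float 3.
That remains the longest chain; total 16 days.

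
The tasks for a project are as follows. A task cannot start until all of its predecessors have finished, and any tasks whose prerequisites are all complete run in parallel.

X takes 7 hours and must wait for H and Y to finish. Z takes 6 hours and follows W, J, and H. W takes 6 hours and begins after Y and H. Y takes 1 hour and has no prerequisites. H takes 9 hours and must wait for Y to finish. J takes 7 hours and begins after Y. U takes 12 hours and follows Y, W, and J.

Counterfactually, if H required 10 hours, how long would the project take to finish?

The binding path is Y→H→W→U = 1+9+6+12 = 28; finish at 28 hours.
H lies on that path, so at 10 hours the path becomes 29 hours.
That remains the longest chain; total 29 hours.

29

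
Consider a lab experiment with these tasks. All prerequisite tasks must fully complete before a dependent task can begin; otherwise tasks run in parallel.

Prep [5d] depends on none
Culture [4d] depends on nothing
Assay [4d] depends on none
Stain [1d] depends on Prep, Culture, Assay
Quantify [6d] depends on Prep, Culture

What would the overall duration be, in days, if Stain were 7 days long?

Actual critical path: Prep→Quantify = 5+6 = 11 ⇒ 11 days.
The longest path through Stain is only 6 days, so Stain has float 5.
The binding chain switches to Prep→Stain = 5+7 = 12; finish 12 days.

12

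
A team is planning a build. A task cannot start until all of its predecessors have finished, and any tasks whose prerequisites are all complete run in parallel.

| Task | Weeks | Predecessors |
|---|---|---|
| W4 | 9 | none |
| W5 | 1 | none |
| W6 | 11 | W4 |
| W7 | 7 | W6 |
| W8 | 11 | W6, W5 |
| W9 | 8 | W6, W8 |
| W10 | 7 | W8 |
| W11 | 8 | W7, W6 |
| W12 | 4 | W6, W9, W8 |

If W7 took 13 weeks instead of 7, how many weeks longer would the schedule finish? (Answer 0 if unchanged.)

Baseline: W4→W6→W8→W9→W12 = 9+11+11+8+4 = 43 → 43 weeks.
W7 has 8 weeks of float (longest path through it is 35).
That remains the longest chain; total 43 weeks.
Change in finish: 43 − 43 = +0 weeks.

0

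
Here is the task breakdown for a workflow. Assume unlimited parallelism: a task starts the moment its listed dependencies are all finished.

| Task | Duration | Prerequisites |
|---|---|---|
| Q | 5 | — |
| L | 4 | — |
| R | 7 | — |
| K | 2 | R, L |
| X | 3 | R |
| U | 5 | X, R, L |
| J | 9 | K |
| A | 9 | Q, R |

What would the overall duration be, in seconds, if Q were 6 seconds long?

18

Actual critical path: R→K→J = 7+2+9 = 18 ⇒ 18 seconds.
The longest path through Q is only 14 seconds, so Q has float 4.
That remains the longest chain; total 18 seconds.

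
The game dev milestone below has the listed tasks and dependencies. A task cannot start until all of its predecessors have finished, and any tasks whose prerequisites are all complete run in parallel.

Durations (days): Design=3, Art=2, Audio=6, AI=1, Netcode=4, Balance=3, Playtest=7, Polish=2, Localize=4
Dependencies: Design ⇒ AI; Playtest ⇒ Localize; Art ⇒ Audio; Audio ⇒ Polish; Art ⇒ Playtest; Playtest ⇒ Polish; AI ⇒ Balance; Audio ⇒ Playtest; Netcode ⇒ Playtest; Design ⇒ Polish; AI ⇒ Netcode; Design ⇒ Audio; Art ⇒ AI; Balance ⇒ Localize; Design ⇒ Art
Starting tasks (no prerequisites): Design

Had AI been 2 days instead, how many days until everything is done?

22

The binding path is Design→Art→Audio→Playtest→Localize = 3+2+6+7+4 = 22; finish at 22 days.
AI has 1 day of float (longest path through it is 21).
No other chain overtakes it, so the finish is 22 days.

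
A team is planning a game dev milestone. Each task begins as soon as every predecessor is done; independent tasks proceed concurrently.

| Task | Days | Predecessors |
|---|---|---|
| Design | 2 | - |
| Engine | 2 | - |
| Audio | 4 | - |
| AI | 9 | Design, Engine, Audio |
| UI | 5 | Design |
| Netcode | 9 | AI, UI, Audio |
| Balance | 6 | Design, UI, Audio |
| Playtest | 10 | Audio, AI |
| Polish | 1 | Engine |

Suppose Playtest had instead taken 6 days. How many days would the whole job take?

Critical path before the change: Audio→AI→Playtest = 4+9+10 = 23 giving 23 days.
Playtest is on the critical path; changing it to 6 makes that path 19 days.
The binding chain switches to Audio→AI→Netcode = 4+9+9 = 22; finish 22 days.

22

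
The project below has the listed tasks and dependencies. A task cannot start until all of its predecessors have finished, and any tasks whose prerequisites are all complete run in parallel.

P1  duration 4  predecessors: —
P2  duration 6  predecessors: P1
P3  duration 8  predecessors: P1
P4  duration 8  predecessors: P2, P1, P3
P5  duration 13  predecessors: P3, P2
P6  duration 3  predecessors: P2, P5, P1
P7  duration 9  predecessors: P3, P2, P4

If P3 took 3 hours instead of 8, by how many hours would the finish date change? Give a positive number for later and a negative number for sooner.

Baseline: P1→P3→P4→P7 = 4+8+8+9 = 29 → 29 hours.
P3 lies on that path, so at 3 hours the path becomes 24 hours.
New critical path: P1→P2→P4→P7 = 4+6+8+9 = 27 ⇒ 27 hours.
Change in finish: 27 − 29 = -2 hours.

-2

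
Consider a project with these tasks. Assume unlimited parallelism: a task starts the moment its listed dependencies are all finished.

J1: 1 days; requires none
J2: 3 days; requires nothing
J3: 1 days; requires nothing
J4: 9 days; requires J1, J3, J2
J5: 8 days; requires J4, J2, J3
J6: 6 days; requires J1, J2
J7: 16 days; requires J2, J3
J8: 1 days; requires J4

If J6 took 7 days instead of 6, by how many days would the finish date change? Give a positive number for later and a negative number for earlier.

0

As given, the longest chain is J2→J4→J5 = 3+9+8 = 20, so the finish is 20 days.
J6 is off the critical path — its longest chain is 9 days, giving 11 of slack.
No other chain overtakes it, so the finish is 20 days.
Change in finish: 20 − 20 = +0 days.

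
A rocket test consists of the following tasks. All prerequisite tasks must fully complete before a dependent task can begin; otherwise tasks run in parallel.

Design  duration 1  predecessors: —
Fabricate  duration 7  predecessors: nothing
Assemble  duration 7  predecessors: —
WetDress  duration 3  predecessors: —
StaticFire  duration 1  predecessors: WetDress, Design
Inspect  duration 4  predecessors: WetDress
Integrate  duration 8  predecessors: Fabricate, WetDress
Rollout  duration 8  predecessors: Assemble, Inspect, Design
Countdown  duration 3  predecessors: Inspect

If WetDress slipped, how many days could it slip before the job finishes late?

0

Fabricate→Integrate = 7+8 = 15 sets the makespan at 15 days.
The longest chain containing WetDress totals 15 days.
Slack of WetDress = 0 − 0 = 0 days.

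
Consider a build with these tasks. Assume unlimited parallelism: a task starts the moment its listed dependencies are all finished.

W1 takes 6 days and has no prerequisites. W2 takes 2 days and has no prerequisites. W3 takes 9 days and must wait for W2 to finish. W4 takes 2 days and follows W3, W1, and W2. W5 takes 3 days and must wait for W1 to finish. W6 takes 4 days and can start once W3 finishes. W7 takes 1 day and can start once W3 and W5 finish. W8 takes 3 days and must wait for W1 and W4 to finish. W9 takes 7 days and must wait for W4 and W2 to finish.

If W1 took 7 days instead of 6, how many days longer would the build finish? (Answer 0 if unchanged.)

0

As given, the longest chain is W2→W3→W4→W9 = 2+9+2+7 = 20, so the finish is 20 days.
W1 is off the critical path — its longest chain is 15 days, giving 5 of slack.
The critical path is still W2→W3→W4→W9; finish is now 20 days.
Change in finish: 20 − 20 = +0 days.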